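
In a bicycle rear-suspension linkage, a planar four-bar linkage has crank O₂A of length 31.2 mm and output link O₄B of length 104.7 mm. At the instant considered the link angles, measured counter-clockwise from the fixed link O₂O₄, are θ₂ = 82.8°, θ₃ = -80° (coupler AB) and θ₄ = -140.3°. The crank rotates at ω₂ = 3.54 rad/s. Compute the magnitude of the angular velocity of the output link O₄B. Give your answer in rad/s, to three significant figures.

ω₂ = 3.54 rad/s
Differentiating the loop-closure r₂e^{iθ₂}+r₃e^{iθ₃}=r₁+r₄e^{iθ₄} gives r₂ω₂e^{iθ₂}+r₃ω₃e^{iθ₃}=r₄ω₄e^{iθ₄}.
Eliminating the other unknown: ω₄ = r₂ω₂ sin(θ₂−θ₃) / [r₄ sin(θ₄−θ₃)].
Numerator sine = +0.29571; denominator sine = -0.86863.
Result = 0.0312·3.54·(+0.29571) / (0.1047·(-0.86863)) = -0.35912 rad/s; magnitude 0.35912 rad/s.

0.359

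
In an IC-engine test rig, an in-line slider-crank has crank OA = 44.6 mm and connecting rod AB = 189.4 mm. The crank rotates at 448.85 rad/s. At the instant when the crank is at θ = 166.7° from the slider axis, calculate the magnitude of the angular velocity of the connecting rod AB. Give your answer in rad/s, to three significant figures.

103

ω = 448.9 rad/s
The rod makes angle φ with the slider axis where L sinφ = r sinθ; differentiating, L cosφ·φ̇ = r ω cosθ.
L cosφ = √(L² − r² sin²θ) = 0.18912 m.
|ω_rod| = r ω |cosθ| / √(L² − r² sin²θ) = 0.0446·448.9·0.97318/0.18912 = 103.01 rad/s.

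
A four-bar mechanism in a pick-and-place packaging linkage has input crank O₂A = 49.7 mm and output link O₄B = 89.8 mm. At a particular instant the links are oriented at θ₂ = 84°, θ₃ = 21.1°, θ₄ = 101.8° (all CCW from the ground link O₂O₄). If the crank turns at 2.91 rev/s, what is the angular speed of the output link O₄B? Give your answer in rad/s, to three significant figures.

ω₂ = 18.28 rad/s (from 2.91 rev/s).
Differentiating the loop-closure r₂e^{iθ₂}+r₃e^{iθ₃}=r₁+r₄e^{iθ₄} gives r₂ω₂e^{iθ₂}+r₃ω₃e^{iθ₃}=r₄ω₄e^{iθ₄}.
Eliminating the other unknown: ω₄ = r₂ω₂ sin(θ₂−θ₃) / [r₄ sin(θ₄−θ₃)].
Numerator sine = +0.89021; denominator sine = +0.98686.
Result = 0.0497·18.28·(+0.89021) / (0.0898·(+0.98686)) = +9.1284 rad/s; magnitude 9.1284 rad/s.

9.13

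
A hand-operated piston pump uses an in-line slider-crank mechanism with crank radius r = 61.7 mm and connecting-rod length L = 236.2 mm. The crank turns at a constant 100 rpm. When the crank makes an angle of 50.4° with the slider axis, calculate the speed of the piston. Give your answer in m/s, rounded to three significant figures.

ω = 2π·100/60 = 10.47 rad/s
For an in-line slider-crank, x = r cosθ + √(L² − r² sin²θ), so v = −rω sinθ·[1 + r cosθ/√(L² − r² sin²θ)].
With r = 0.0617 m, L = 0.2362 m, θ = 50.4°: √(L² − r² sin²θ) = 0.23137 m.
v = −0.0617·10.47·0.77051·[1 + 0.0617·0.63742/0.23137] = -0.58247 m/s.
|v| = 0.58247 m/s.

0.582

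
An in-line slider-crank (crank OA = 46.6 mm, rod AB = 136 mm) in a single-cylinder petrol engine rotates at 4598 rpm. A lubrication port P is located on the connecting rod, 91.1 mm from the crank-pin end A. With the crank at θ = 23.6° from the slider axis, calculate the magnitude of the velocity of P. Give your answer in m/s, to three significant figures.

ω = 481.5 rad/s.  Crank-pin speed |V_A| = rω = 22.438 m/s, perpendicular to OA.
Rod angle: sinφ = −(r/L) sinθ ⇒ φ = -7.885°; ω_rod = −rω cosθ/√(L²−r²sin²θ) = -152.63 rad/s.
V_P = V_A + ω_rod × AP, with AP = 0.0911 m along the rod.
Components: V_Px = −rω sinθ − a·ω_rod·sinφ = -10.89 m/s;  V_Py = rω cosθ + a·ω_rod·cosφ = +6.7883 m/s.
|V_P| = √(V_Px² + V_Py²) = 12.833 m/s.

12.8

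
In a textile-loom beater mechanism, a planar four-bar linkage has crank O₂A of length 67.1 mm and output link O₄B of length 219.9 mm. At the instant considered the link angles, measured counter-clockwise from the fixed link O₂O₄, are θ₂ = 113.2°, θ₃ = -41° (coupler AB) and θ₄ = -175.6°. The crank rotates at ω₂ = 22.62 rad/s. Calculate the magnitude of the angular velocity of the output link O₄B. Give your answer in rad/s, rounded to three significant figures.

ω₂ = 22.62 rad/s
Differentiating the loop-closure r₂e^{iθ₂}+r₃e^{iθ₃}=r₁+r₄e^{iθ₄} gives r₂ω₂e^{iθ₂}+r₃ω₃e^{iθ₃}=r₄ω₄e^{iθ₄}.
Eliminating the other unknown: ω₄ = r₂ω₂ sin(θ₂−θ₃) / [r₄ sin(θ₄−θ₃)].
Numerator sine = +0.43523; denominator sine = -0.71203.
Result = 0.0671·22.62·(+0.43523) / (0.2199·(-0.71203)) = -4.219 rad/s; magnitude 4.219 rad/s.

4.22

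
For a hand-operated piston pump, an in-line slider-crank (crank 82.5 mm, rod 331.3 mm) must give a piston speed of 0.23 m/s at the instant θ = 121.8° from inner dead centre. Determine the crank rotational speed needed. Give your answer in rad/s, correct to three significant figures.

3.79

For an in-line slider-crank, |v_piston| = rω|sinθ|·[1 + r cosθ/√(L² − r² sin²θ)].
With r = 0.0825 m, L = 0.3313 m, θ = 121.8°: the bracketed kinematic factor |dx/dθ| = 0.060702 m.
ω = v/|dx/dθ| = 0.23/0.060702 = 3.789 rad/s.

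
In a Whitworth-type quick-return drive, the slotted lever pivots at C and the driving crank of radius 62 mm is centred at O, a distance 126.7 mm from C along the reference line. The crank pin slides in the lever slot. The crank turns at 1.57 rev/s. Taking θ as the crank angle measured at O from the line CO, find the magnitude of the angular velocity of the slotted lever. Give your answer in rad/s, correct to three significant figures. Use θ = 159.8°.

6.76

ω = 9.865 rad/s (from 1.57 rev/s).
Crank pin A relative to C: A = (d + r cosθ, r sinθ); lever angle φ = atan2(r sinθ, d + r cosθ).
Differentiating tanφ: φ̇ = rω(d cosθ + r)/(d² + r² + 2dr cosθ).
d² + r² + 2dr cosθ = |CA|² = 0.00515241 m²;  d cosθ + r = -0.056907 m.
|ω_lever| = |0.062·9.865·-0.056907| / 0.00515241 = 6.755 rad/s.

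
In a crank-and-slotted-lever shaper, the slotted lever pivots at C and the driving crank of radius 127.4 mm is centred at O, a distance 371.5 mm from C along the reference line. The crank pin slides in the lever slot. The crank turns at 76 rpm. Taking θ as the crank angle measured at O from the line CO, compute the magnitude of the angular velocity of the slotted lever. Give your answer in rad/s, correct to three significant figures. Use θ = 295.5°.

1.49

ω = 7.959 rad/s (from 76 rpm).
Crank pin A relative to C: A = (d + r cosθ, r sinθ); lever angle φ = atan2(r sinθ, d + r cosθ).
Differentiating tanφ: φ̇ = rω(d cosθ + r)/(d² + r² + 2dr cosθ).
d² + r² + 2dr cosθ = |CA|² = 0.194994 m²;  d cosθ + r = +0.28733 m.
|ω_lever| = |0.1274·7.959·+0.28733| / 0.194994 = 1.4941 rad/s.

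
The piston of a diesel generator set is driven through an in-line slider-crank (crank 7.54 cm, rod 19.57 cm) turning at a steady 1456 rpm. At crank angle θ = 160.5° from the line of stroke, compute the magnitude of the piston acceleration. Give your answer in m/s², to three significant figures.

ω = 2π·1456/60 = 152.5 rad/s
x(θ) = r cosθ + √(L² − r² sin²θ); with ω constant, a = ω²·d²x/dθ².
d²x/dθ² = −r cosθ − r²(cos2θ)/√u − r⁴ sin²2θ/(4u^{3/2}),  u = L² − r² sin²θ = 0.037665 m².
Substituting r = 0.0754 m, L = 0.1957 m, θ = 160.5°: d²x/dθ² = +0.047872 m.
a = ω²·d²x/dθ² = (152.5)²·(+0.047872) = +1112.9 m/s²;  |a| = 1112.9 m/s².

1110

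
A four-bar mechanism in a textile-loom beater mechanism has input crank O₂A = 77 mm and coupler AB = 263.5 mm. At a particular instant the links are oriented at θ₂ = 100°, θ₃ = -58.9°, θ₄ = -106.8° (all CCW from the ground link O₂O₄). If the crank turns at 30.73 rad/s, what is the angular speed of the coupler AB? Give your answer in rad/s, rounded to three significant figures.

ω₂ = 30.73 rad/s
Differentiating the loop-closure r₂e^{iθ₂}+r₃e^{iθ₃}=r₁+r₄e^{iθ₄} gives r₂ω₂e^{iθ₂}+r₃ω₃e^{iθ₃}=r₄ω₄e^{iθ₄}.
Eliminating the other unknown: ω₃ = r₂ω₂ sin(θ₄−θ₂) / [r₃ sin(θ₃−θ₄)].
Numerator sine = +0.45088; denominator sine = +0.74198.
Result = 0.077·30.73·(+0.45088) / (0.2635·(+0.74198)) = +5.4568 rad/s; magnitude 5.4568 rad/s.

5.46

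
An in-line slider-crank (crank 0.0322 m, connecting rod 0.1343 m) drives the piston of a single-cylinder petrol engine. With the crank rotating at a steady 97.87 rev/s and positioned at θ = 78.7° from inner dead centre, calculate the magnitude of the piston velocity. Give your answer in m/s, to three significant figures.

ω = 2π·97.9 = 614.9 rad/s
For an in-line slider-crank, x = r cosθ + √(L² − r² sin²θ), so v = −rω sinθ·[1 + r cosθ/√(L² − r² sin²θ)].
With r = 0.0322 m, L = 0.1343 m, θ = 78.7°: √(L² − r² sin²θ) = 0.13054 m.
v = −0.0322·614.9·0.98061·[1 + 0.0322·0.19595/0.13054] = -20.356 m/s.
|v| = 20.356 m/s.

20.4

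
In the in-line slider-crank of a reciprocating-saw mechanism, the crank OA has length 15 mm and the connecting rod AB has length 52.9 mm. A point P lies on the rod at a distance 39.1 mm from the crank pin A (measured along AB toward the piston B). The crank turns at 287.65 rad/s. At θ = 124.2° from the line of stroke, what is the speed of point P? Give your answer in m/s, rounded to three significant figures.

ω = 287.6 rad/s.  Crank-pin speed |V_A| = rω = 4.3147 m/s, perpendicular to OA.
Rod angle: sinφ = −(r/L) sinθ ⇒ φ = -13.563°; ω_rod = −rω cosθ/√(L²−r²sin²θ) = +47.161 rad/s.
V_P = V_A + ω_rod × AP, with AP = 0.0391 m along the rod.
Components: V_Px = −rω sinθ − a·ω_rod·sinφ = -3.1362 m/s;  V_Py = rω cosθ + a·ω_rod·cosφ = -0.63267 m/s.
|V_P| = √(V_Px² + V_Py²) = 3.1994 m/s.

3.20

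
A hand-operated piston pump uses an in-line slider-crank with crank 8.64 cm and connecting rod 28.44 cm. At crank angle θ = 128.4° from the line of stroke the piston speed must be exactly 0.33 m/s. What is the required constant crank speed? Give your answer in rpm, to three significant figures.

57.8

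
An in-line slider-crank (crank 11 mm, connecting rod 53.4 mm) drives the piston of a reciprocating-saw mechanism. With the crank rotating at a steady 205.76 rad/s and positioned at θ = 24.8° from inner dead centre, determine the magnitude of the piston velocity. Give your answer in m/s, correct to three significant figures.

ω = 205.8 rad/s
For an in-line slider-crank, x = r cosθ + √(L² − r² sin²θ), so v = −rω sinθ·[1 + r cosθ/√(L² − r² sin²θ)].
With r = 0.011 m, L = 0.0534 m, θ = 24.8°: √(L² − r² sin²θ) = 0.0532 m.
v = −0.011·205.8·0.41945·[1 + 0.011·0.90778/0.0532] = -1.1276 m/s.
|v| = 1.1276 m/s.

1.13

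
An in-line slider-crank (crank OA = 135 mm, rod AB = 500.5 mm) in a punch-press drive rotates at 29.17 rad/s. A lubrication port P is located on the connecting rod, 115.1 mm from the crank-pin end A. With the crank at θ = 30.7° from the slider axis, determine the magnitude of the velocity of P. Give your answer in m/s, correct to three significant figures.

ω = 29.17 rad/s.  Crank-pin speed |V_A| = rω = 3.938 m/s, perpendicular to OA.
Rod angle: sinφ = −(r/L) sinθ ⇒ φ = -7.915°; ω_rod = −rω cosθ/√(L²−r²sin²θ) = -6.8304 rad/s.
V_P = V_A + ω_rod × AP, with AP = 0.1151 m along the rod.
Components: V_Px = −rω sinθ − a·ω_rod·sinφ = -2.1188 m/s;  V_Py = rω cosθ + a·ω_rod·cosφ = +2.6074 m/s.
|V_P| = √(V_Px² + V_Py²) = 3.3597 m/s.

3.36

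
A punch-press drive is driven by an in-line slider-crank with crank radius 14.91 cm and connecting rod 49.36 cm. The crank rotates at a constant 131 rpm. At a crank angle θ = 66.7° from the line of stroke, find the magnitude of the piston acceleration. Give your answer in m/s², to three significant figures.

5.15

ω = 2π·131/60 = 13.72 rad/s
x(θ) = r cosθ + √(L² − r² sin²θ); with ω constant, a = ω²·d²x/dθ².
d²x/dθ² = −r cosθ − r²(cos2θ)/√u − r⁴ sin²2θ/(4u^{3/2}),  u = L² − r² sin²θ = 0.224888 m².
Substituting r = 0.1491 m, L = 0.4936 m, θ = 66.7°: d²x/dθ² = -0.027378 m.
a = ω²·d²x/dθ² = (13.72)²·(-0.027378) = -5.1523 m/s²;  |a| = 5.1523 m/s².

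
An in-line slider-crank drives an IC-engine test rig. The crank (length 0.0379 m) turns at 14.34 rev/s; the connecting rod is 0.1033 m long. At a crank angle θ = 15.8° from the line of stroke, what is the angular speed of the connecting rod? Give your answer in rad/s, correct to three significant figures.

32.0

ω = 90.1 rad/s (converted from 14.34 rev/s).
The rod makes angle φ with the slider axis where L sinφ = r sinθ; differentiating, L cosφ·φ̇ = r ω cosθ.
L cosφ = √(L² − r² sin²θ) = 0.10278 m.
|ω_rod| = r ω |cosθ| / √(L² − r² sin²θ) = 0.0379·90.1·0.96222/0.10278 = 31.968 rad/s.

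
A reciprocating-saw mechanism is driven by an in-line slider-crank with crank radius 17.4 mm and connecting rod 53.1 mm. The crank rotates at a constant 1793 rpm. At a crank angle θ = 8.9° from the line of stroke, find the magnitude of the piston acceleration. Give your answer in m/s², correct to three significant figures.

ω = 2π·1793/60 = 187.8 rad/s
x(θ) = r cosθ + √(L² − r² sin²θ); with ω constant, a = ω²·d²x/dθ².
d²x/dθ² = −r cosθ − r²(cos2θ)/√u − r⁴ sin²2θ/(4u^{3/2}),  u = L² − r² sin²θ = 0.00281236 m².
Substituting r = 0.0174 m, L = 0.0531 m, θ = 8.9°: d²x/dθ² = -0.022641 m.
a = ω²·d²x/dθ² = (187.8)²·(-0.022641) = -798.19 m/s²;  |a| = 798.19 m/s².

798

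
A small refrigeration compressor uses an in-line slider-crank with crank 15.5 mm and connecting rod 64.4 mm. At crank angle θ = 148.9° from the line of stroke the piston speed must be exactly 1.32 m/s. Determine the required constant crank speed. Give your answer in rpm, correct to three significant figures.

For an in-line slider-crank, |v_piston| = rω|sinθ|·[1 + r cosθ/√(L² − r² sin²θ)].
With r = 0.0155 m, L = 0.0644 m, θ = 148.9°: the bracketed kinematic factor |dx/dθ| = 0.0063434 m.
ω = v/|dx/dθ| = 1.32/0.0063434 = 208.09 rad/s.
N = 60ω/(2π) = 1987.1 rpm.

1990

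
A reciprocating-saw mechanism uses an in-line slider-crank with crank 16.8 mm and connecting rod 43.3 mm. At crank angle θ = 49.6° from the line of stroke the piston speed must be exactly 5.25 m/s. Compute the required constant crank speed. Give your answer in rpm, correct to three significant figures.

3100

For an in-line slider-crank, |v_piston| = rω|sinθ|·[1 + r cosθ/√(L² − r² sin²θ)].
With r = 0.0168 m, L = 0.0433 m, θ = 49.6°: the bracketed kinematic factor |dx/dθ| = 0.016161 m.
ω = v/|dx/dθ| = 5.25/0.016161 = 324.85 rad/s.
N = 60ω/(2π) = 3102.1 rpm.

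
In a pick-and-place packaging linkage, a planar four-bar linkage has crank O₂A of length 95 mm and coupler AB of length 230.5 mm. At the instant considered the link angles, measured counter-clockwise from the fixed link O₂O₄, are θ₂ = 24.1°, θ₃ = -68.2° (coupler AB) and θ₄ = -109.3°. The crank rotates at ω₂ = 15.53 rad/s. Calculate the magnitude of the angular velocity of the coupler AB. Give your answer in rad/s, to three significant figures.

7.07

ω₂ = 15.53 rad/s
Differentiating the loop-closure r₂e^{iθ₂}+r₃e^{iθ₃}=r₁+r₄e^{iθ₄} gives r₂ω₂e^{iθ₂}+r₃ω₃e^{iθ₃}=r₄ω₄e^{iθ₄}.
Eliminating the other unknown: ω₃ = r₂ω₂ sin(θ₄−θ₂) / [r₃ sin(θ₃−θ₄)].
Numerator sine = -0.72657; denominator sine = +0.65738.
Result = 0.095·15.53·(-0.72657) / (0.2305·(+0.65738)) = -7.0744 rad/s; magnitude 7.0744 rad/s.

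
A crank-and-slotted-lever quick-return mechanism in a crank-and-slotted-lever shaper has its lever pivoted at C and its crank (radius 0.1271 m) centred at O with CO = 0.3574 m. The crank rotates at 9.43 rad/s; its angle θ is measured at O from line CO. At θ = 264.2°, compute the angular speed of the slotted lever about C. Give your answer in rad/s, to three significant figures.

0.810

ω = 9.43 rad/s
Crank pin A relative to C: A = (d + r cosθ, r sinθ); lever angle φ = atan2(r sinθ, d + r cosθ).
Differentiating tanφ: φ̇ = rω(d cosθ + r)/(d² + r² + 2dr cosθ).
d² + r² + 2dr cosθ = |CA|² = 0.134708 m²;  d cosθ + r = +0.090982 m.
|ω_lever| = |0.1271·9.43·+0.090982| / 0.134708 = 0.80951 rad/s.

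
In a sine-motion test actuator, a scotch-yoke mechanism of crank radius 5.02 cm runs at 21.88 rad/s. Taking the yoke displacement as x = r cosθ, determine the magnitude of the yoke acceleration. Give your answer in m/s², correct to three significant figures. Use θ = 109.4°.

7.98

ω = 21.88 rad/s
x = r cosθ ⇒ ẍ = −rω² cosθ (ω constant).
|a| = rω²|cosθ| = 0.0502·(21.88)²·|cos 109.4°| = 7.9827 m/s².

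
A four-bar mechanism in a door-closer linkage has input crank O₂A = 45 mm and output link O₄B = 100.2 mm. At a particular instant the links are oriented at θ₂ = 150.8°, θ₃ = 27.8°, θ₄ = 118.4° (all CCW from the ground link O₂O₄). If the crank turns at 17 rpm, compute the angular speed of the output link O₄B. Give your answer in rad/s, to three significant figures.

ω₂ = 1.78 rad/s (from 17 rpm).
Differentiating the loop-closure r₂e^{iθ₂}+r₃e^{iθ₃}=r₁+r₄e^{iθ₄} gives r₂ω₂e^{iθ₂}+r₃ω₃e^{iθ₃}=r₄ω₄e^{iθ₄}.
Eliminating the other unknown: ω₄ = r₂ω₂ sin(θ₂−θ₃) / [r₄ sin(θ₄−θ₃)].
Numerator sine = +0.83867; denominator sine = +0.99995.
Result = 0.045·1.78·(+0.83867) / (0.1002·(+0.99995)) = +0.67056 rad/s; magnitude 0.67056 rad/s.

0.671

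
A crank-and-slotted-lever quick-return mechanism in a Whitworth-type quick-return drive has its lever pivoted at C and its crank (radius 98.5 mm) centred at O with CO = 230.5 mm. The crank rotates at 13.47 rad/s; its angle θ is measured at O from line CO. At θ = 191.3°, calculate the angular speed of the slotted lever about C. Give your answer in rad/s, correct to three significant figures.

ω = 13.47 rad/s
Crank pin A relative to C: A = (d + r cosθ, r sinθ); lever angle φ = atan2(r sinθ, d + r cosθ).
Differentiating tanφ: φ̇ = rω(d cosθ + r)/(d² + r² + 2dr cosθ).
d² + r² + 2dr cosθ = |CA|² = 0.0183043 m²;  d cosθ + r = -0.12753 m.
|ω_lever| = |0.0985·13.47·-0.12753| / 0.0183043 = 9.2442 rad/s.

9.24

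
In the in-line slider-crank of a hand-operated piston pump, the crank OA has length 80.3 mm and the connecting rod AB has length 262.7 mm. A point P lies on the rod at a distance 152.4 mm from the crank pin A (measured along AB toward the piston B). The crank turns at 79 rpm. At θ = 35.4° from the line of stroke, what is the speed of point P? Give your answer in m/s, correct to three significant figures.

0.496

ω = 8.273 rad/s.  Crank-pin speed |V_A| = rω = 0.66431 m/s, perpendicular to OA.
Rod angle: sinφ = −(r/L) sinθ ⇒ φ = -10.199°; ω_rod = −rω cosθ/√(L²−r²sin²θ) = -2.0944 rad/s.
V_P = V_A + ω_rod × AP, with AP = 0.1524 m along the rod.
Components: V_Px = −rω sinθ − a·ω_rod·sinφ = -0.44134 m/s;  V_Py = rω cosθ + a·ω_rod·cosφ = +0.22736 m/s.
|V_P| = √(V_Px² + V_Py²) = 0.49646 m/s.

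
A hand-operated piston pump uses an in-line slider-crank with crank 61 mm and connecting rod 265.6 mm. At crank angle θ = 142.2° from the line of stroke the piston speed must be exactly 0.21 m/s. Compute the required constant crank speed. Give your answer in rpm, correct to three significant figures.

For an in-line slider-crank, |v_piston| = rω|sinθ|·[1 + r cosθ/√(L² − r² sin²θ)].
With r = 0.061 m, L = 0.2656 m, θ = 142.2°: the bracketed kinematic factor |dx/dθ| = 0.030534 m.
ω = v/|dx/dθ| = 0.21/0.030534 = 6.8775 rad/s.
N = 60ω/(2π) = 65.675 rpm.

65.7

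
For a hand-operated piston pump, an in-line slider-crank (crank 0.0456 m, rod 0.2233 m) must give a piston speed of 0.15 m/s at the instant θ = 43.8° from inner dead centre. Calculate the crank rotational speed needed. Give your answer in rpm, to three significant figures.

39.5

For an in-line slider-crank, |v_piston| = rω|sinθ|·[1 + r cosθ/√(L² − r² sin²θ)].
With r = 0.0456 m, L = 0.2233 m, θ = 43.8°: the bracketed kinematic factor |dx/dθ| = 0.036261 m.
ω = v/|dx/dθ| = 0.15/0.036261 = 4.1367 rad/s.
N = 60ω/(2π) = 39.503 rpm.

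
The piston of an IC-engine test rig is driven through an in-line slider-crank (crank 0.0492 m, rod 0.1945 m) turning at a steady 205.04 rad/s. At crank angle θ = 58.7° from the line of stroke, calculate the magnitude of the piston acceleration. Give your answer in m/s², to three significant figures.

ω = 205 rad/s
x(θ) = r cosθ + √(L² − r² sin²θ); with ω constant, a = ω²·d²x/dθ².
d²x/dθ² = −r cosθ − r²(cos2θ)/√u − r⁴ sin²2θ/(4u^{3/2}),  u = L² − r² sin²θ = 0.0360629 m².
Substituting r = 0.0492 m, L = 0.1945 m, θ = 58.7°: d²x/dθ² = -0.019863 m.
a = ω²·d²x/dθ² = (205)²·(-0.019863) = -835.06 m/s²;  |a| = 835.06 m/s².

835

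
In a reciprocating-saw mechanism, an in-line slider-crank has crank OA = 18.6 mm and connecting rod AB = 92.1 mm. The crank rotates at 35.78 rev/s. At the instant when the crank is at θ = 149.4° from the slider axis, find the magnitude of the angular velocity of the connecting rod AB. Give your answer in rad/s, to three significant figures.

ω = 224.8 rad/s (converted from 35.78 rev/s).
The rod makes angle φ with the slider axis where L sinφ = r sinθ; differentiating, L cosφ·φ̇ = r ω cosθ.
L cosφ = √(L² − r² sin²θ) = 0.091612 m.
|ω_rod| = r ω |cosθ| / √(L² − r² sin²θ) = 0.0186·224.8·0.86074/0.091612 = 39.287 rad/s.

39.3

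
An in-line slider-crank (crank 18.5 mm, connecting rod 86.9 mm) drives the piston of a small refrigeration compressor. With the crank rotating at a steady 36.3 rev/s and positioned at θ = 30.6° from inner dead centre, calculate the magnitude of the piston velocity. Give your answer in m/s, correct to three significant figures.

ω = 2π·36.3 = 228.1 rad/s
For an in-line slider-crank, x = r cosθ + √(L² − r² sin²θ), so v = −rω sinθ·[1 + r cosθ/√(L² − r² sin²θ)].
With r = 0.0185 m, L = 0.0869 m, θ = 30.6°: √(L² − r² sin²θ) = 0.086388 m.
v = −0.0185·228.1·0.50904·[1 + 0.0185·0.86074/0.086388] = -2.5438 m/s.
|v| = 2.5438 m/s.

2.54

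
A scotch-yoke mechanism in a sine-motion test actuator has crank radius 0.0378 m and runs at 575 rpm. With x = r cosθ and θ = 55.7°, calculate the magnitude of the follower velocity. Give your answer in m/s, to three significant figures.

1.88

ω = 60.21 rad/s (from 575 rpm).
x = r cosθ ⇒ ẋ = −rω sinθ.
|v| = rω|sinθ| = 0.0378·60.21·|sin 55.7°| = 1.8803 m/s.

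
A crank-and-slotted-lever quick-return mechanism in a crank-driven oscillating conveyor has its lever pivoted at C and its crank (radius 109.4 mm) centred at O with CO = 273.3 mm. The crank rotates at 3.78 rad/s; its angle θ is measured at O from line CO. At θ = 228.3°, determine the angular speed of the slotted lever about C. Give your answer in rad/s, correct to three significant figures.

ω = 3.78 rad/s
Crank pin A relative to C: A = (d + r cosθ, r sinθ); lever angle φ = atan2(r sinθ, d + r cosθ).
Differentiating tanφ: φ̇ = rω(d cosθ + r)/(d² + r² + 2dr cosθ).
d² + r² + 2dr cosθ = |CA|² = 0.0468818 m²;  d cosθ + r = -0.072407 m.
|ω_lever| = |0.1094·3.78·-0.072407| / 0.0468818 = 0.63869 rad/s.

0.639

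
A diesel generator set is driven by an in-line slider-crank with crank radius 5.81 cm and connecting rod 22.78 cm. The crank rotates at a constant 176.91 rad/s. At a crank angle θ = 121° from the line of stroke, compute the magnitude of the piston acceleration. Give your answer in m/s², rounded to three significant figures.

1150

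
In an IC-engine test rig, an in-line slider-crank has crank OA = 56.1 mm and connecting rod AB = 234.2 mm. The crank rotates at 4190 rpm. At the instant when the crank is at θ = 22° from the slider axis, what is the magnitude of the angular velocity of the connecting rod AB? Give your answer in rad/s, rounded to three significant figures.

ω = 438.8 rad/s (converted from 4190 rpm).
The rod makes angle φ with the slider axis where L sinφ = r sinθ; differentiating, L cosφ·φ̇ = r ω cosθ.
L cosφ = √(L² − r² sin²θ) = 0.23326 m.
|ω_rod| = r ω |cosθ| / √(L² − r² sin²θ) = 0.0561·438.8·0.92718/0.23326 = 97.845 rad/s.

97.8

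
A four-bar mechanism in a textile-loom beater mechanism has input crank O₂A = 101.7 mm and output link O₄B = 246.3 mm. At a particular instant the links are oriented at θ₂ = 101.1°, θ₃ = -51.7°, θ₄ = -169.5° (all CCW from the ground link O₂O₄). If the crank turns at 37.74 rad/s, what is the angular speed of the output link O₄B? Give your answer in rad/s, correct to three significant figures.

8.05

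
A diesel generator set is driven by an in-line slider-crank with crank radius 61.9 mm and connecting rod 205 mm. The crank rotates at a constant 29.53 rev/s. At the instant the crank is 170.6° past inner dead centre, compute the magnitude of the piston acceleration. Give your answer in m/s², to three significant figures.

1490

ω = 2π·29.5 = 185.5 rad/s
x(θ) = r cosθ + √(L² − r² sin²θ); with ω constant, a = ω²·d²x/dθ².
d²x/dθ² = −r cosθ − r²(cos2θ)/√u − r⁴ sin²2θ/(4u^{3/2}),  u = L² − r² sin²θ = 0.0419228 m².
Substituting r = 0.0619 m, L = 0.205 m, θ = 170.6°: d²x/dθ² = +0.043309 m.
a = ω²·d²x/dθ² = (185.5)²·(+0.043309) = +1491 m/s²;  |a| = 1491 m/s².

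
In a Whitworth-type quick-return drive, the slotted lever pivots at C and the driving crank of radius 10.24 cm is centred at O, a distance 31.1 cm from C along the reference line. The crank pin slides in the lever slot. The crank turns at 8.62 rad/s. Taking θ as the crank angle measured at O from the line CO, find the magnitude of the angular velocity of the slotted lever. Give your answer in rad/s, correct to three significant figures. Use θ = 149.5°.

ω = 8.62 rad/s
Crank pin A relative to C: A = (d + r cosθ, r sinθ); lever angle φ = atan2(r sinθ, d + r cosθ).
Differentiating tanφ: φ̇ = rω(d cosθ + r)/(d² + r² + 2dr cosθ).
d² + r² + 2dr cosθ = |CA|² = 0.0523272 m²;  d cosθ + r = -0.16557 m.
|ω_lever| = |0.1024·8.62·-0.16557| / 0.0523272 = 2.7929 rad/s.

2.79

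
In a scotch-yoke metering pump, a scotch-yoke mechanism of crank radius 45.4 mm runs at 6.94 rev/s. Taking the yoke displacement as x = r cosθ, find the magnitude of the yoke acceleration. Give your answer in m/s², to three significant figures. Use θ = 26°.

ω = 43.61 rad/s (from 6.94 rev/s).
x = r cosθ ⇒ ẍ = −rω² cosθ (ω constant).
|a| = rω²|cosθ| = 0.0454·(43.61)²·|cos 26°| = 77.588 m/s².

77.6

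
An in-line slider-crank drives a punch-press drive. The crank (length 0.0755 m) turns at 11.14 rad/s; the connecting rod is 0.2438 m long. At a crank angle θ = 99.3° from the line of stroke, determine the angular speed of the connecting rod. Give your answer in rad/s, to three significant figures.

0.586

ω = 11.14 rad/s
The rod makes angle φ with the slider axis where L sinφ = r sinθ; differentiating, L cosφ·φ̇ = r ω cosθ.
L cosφ = √(L² − r² sin²θ) = 0.23214 m.
|ω_rod| = r ω |cosθ| / √(L² − r² sin²θ) = 0.0755·11.14·0.16160/0.23214 = 0.58552 rad/s.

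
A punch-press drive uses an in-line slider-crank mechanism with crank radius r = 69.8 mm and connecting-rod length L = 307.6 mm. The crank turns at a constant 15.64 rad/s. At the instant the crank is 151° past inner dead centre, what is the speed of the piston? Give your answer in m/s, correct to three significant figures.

ω = 15.64 rad/s
For an in-line slider-crank, x = r cosθ + √(L² − r² sin²θ), so v = −rω sinθ·[1 + r cosθ/√(L² − r² sin²θ)].
With r = 0.0698 m, L = 0.3076 m, θ = 151°: √(L² − r² sin²θ) = 0.30573 m.
v = −0.0698·15.64·0.48481·[1 + 0.0698·-0.87462/0.30573] = -0.42357 m/s.
|v| = 0.42357 m/s.

0.424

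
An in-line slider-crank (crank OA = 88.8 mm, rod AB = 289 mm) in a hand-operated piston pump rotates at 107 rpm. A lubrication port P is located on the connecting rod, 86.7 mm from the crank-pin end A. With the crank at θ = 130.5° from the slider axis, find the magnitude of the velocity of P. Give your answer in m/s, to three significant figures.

0.842

ω = 11.21 rad/s.  Crank-pin speed |V_A| = rω = 0.99501 m/s, perpendicular to OA.
Rod angle: sinφ = −(r/L) sinθ ⇒ φ = -13.512°; ω_rod = −rω cosθ/√(L²−r²sin²θ) = +2.2997 rad/s.
V_P = V_A + ω_rod × AP, with AP = 0.0867 m along the rod.
Components: V_Px = −rω sinθ − a·ω_rod·sinφ = -0.71002 m/s;  V_Py = rω cosθ + a·ω_rod·cosφ = -0.45234 m/s.
|V_P| = √(V_Px² + V_Py²) = 0.84187 m/s.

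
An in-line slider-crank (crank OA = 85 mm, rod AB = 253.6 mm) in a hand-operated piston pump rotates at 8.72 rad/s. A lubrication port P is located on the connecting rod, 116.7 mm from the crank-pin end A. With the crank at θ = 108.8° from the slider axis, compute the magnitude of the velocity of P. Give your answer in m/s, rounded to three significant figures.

ω = 8.72 rad/s.  Crank-pin speed |V_A| = rω = 0.7412 m/s, perpendicular to OA.
Rod angle: sinφ = −(r/L) sinθ ⇒ φ = -18.499°; ω_rod = −rω cosθ/√(L²−r²sin²θ) = +0.99321 rad/s.
V_P = V_A + ω_rod × AP, with AP = 0.1167 m along the rod.
Components: V_Px = −rω sinθ − a·ω_rod·sinφ = -0.66488 m/s;  V_Py = rω cosθ + a·ω_rod·cosφ = -0.12894 m/s.
|V_P| = √(V_Px² + V_Py²) = 0.67727 m/s.

0.677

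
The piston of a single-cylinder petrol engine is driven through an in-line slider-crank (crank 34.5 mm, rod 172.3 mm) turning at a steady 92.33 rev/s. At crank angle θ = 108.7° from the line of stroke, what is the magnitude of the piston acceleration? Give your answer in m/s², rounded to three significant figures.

5590

ω = 2π·92.3 = 580.1 rad/s
x(θ) = r cosθ + √(L² − r² sin²θ); with ω constant, a = ω²·d²x/dθ².
d²x/dθ² = −r cosθ − r²(cos2θ)/√u − r⁴ sin²2θ/(4u^{3/2}),  u = L² − r² sin²θ = 0.0286194 m².
Substituting r = 0.0345 m, L = 0.1723 m, θ = 108.7°: d²x/dθ² = +0.016623 m.
a = ω²·d²x/dθ² = (580.1)²·(+0.016623) = +5594.6 m/s²;  |a| = 5594.6 m/s².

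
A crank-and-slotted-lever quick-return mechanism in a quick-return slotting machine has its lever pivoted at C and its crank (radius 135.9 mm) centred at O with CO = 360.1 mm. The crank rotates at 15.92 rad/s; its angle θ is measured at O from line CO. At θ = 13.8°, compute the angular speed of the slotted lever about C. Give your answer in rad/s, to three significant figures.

ω = 15.92 rad/s
Crank pin A relative to C: A = (d + r cosθ, r sinθ); lever angle φ = atan2(r sinθ, d + r cosθ).
Differentiating tanφ: φ̇ = rω(d cosθ + r)/(d² + r² + 2dr cosθ).
d² + r² + 2dr cosθ = |CA|² = 0.243191 m²;  d cosθ + r = +0.48561 m.
|ω_lever| = |0.1359·15.92·+0.48561| / 0.243191 = 4.3202 rad/s.

4.32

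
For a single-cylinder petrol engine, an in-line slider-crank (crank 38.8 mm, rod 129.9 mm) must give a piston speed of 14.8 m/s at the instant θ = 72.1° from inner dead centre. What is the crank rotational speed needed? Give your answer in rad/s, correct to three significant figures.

366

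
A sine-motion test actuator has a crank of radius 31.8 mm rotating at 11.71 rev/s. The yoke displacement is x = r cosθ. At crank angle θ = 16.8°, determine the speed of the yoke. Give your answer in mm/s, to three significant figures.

ω = 73.58 rad/s (from 11.71 rev/s).
x = r cosθ ⇒ ẋ = −rω sinθ.
|v| = rω|sinθ| = 0.0318·73.58·|sin 16.8°| = 0.67625 m/s = 676.25 mm/s.

676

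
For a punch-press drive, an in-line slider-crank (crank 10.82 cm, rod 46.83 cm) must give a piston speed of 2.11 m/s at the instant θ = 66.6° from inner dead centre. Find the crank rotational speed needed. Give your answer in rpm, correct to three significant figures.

185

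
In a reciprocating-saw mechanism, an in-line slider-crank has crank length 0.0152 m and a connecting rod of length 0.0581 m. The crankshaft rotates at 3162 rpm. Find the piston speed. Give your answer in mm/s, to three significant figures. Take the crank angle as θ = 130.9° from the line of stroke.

ω = 2π·3162/60 = 331.1 rad/s
For an in-line slider-crank, x = r cosθ + √(L² − r² sin²θ), so v = −rω sinθ·[1 + r cosθ/√(L² − r² sin²θ)].
With r = 0.0152 m, L = 0.0581 m, θ = 130.9°: √(L² − r² sin²θ) = 0.056953 m.
v = −0.0152·331.1·0.75585·[1 + 0.0152·-0.65474/0.056953] = -3.1395 m/s.
|v| = 3.1395 m/s = 3139.5 mm/s.

3140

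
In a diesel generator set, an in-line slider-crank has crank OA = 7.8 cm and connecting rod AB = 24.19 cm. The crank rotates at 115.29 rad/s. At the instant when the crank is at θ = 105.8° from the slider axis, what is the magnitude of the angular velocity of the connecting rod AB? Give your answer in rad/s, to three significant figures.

10.6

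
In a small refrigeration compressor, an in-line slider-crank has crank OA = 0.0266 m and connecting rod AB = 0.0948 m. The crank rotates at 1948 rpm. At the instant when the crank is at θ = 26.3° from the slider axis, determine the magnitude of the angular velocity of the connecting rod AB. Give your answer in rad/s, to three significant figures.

51.7

ω = 204 rad/s (converted from 1948 rpm).
The rod makes angle φ with the slider axis where L sinφ = r sinθ; differentiating, L cosφ·φ̇ = r ω cosθ.
L cosφ = √(L² − r² sin²θ) = 0.094065 m.
|ω_rod| = r ω |cosθ| / √(L² − r² sin²θ) = 0.0266·204·0.89649/0.094065 = 51.715 rad/s.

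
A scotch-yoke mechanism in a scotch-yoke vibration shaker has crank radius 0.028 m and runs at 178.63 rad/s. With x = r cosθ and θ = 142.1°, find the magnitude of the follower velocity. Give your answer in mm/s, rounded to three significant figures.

3070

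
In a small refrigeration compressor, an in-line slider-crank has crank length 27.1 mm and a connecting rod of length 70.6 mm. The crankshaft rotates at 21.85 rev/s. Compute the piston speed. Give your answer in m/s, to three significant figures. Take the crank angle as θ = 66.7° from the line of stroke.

3.97

ω = 2π·21.9 = 137.3 rad/s
For an in-line slider-crank, x = r cosθ + √(L² − r² sin²θ), so v = −rω sinθ·[1 + r cosθ/√(L² − r² sin²θ)].
With r = 0.0271 m, L = 0.0706 m, θ = 66.7°: √(L² − r² sin²θ) = 0.066067 m.
v = −0.0271·137.3·0.91845·[1 + 0.0271·0.39555/0.066067] = -3.9715 m/s.
|v| = 3.9715 m/s.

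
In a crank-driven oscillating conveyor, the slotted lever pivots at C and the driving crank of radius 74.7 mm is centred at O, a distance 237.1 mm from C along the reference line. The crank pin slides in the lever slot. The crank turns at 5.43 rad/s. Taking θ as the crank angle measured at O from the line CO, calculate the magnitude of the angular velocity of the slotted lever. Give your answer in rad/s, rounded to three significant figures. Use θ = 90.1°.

ω = 5.43 rad/s
Crank pin A relative to C: A = (d + r cosθ, r sinθ); lever angle φ = atan2(r sinθ, d + r cosθ).
Differentiating tanφ: φ̇ = rω(d cosθ + r)/(d² + r² + 2dr cosθ).
d² + r² + 2dr cosθ = |CA|² = 0.0617347 m²;  d cosθ + r = +0.074286 m.
|ω_lever| = |0.0747·5.43·+0.074286| / 0.0617347 = 0.48809 rad/s.

0.488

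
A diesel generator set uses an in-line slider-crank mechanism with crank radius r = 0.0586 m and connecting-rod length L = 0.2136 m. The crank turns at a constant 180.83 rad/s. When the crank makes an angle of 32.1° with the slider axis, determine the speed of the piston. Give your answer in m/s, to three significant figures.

6.95

ω = 180.8 rad/s
For an in-line slider-crank, x = r cosθ + √(L² − r² sin²θ), so v = −rω sinθ·[1 + r cosθ/√(L² − r² sin²θ)].
With r = 0.0586 m, L = 0.2136 m, θ = 32.1°: √(L² − r² sin²θ) = 0.21132 m.
v = −0.0586·180.8·0.53140·[1 + 0.0586·0.84712/0.21132] = -6.9538 m/s.
|v| = 6.9538 m/s.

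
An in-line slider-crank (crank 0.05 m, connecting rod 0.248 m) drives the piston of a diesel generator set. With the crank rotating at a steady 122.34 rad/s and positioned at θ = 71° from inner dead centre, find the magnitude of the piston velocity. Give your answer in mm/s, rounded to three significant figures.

6170

ω = 122.3 rad/s
For an in-line slider-crank, x = r cosθ + √(L² − r² sin²θ), so v = −rω sinθ·[1 + r cosθ/√(L² − r² sin²θ)].
With r = 0.05 m, L = 0.248 m, θ = 71°: √(L² − r² sin²θ) = 0.24345 m.
v = −0.05·122.3·0.94552·[1 + 0.05·0.32557/0.24345] = -6.1705 m/s.
|v| = 6.1705 m/s = 6170.5 mm/s.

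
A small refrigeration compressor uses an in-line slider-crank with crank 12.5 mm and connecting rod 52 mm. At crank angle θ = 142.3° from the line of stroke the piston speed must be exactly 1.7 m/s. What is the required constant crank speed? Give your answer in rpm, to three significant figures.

2630

For an in-line slider-crank, |v_piston| = rω|sinθ|·[1 + r cosθ/√(L² − r² sin²θ)].
With r = 0.0125 m, L = 0.052 m, θ = 142.3°: the bracketed kinematic factor |dx/dθ| = 0.0061742 m.
ω = v/|dx/dθ| = 1.7/0.0061742 = 275.34 rad/s.
N = 60ω/(2π) = 2629.3 rpm.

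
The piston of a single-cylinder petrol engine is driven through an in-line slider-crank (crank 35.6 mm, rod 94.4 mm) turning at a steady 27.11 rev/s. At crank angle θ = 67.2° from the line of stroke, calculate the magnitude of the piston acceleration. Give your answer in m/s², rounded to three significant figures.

118

ω = 2π·27.1 = 170.3 rad/s
x(θ) = r cosθ + √(L² − r² sin²θ); with ω constant, a = ω²·d²x/dθ².
d²x/dθ² = −r cosθ − r²(cos2θ)/√u − r⁴ sin²2θ/(4u^{3/2}),  u = L² − r² sin²θ = 0.00783432 m².
Substituting r = 0.0356 m, L = 0.0944 m, θ = 67.2°: d²x/dθ² = -0.004073 m.
a = ω²·d²x/dθ² = (170.3)²·(-0.004073) = -118.18 m/s²;  |a| = 118.18 m/s².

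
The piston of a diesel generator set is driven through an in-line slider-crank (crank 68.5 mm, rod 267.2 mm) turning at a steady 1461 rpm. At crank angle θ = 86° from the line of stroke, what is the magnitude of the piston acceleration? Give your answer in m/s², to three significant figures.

309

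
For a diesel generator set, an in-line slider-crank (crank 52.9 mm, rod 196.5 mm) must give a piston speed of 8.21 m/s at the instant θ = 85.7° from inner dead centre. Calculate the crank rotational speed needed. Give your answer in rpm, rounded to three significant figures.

For an in-line slider-crank, |v_piston| = rω|sinθ|·[1 + r cosθ/√(L² − r² sin²θ)].
With r = 0.0529 m, L = 0.1965 m, θ = 85.7°: the bracketed kinematic factor |dx/dθ| = 0.053856 m.
ω = v/|dx/dθ| = 8.21/0.053856 = 152.44 rad/s.
N = 60ω/(2π) = 1455.7 rpm.

1460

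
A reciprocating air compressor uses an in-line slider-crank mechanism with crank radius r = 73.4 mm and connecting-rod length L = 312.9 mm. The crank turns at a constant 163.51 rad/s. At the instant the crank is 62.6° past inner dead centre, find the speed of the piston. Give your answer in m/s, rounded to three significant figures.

11.8

ω = 163.5 rad/s
For an in-line slider-crank, x = r cosθ + √(L² − r² sin²θ), so v = −rω sinθ·[1 + r cosθ/√(L² − r² sin²θ)].
With r = 0.0734 m, L = 0.3129 m, θ = 62.6°: √(L² − r² sin²θ) = 0.30604 m.
v = −0.0734·163.5·0.88782·[1 + 0.0734·0.46020/0.30604] = -11.831 m/s.
|v| = 11.831 m/s.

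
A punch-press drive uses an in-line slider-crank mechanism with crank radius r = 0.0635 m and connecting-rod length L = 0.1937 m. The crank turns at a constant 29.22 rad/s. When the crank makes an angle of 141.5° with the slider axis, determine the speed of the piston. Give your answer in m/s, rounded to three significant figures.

ω = 29.22 rad/s
For an in-line slider-crank, x = r cosθ + √(L² − r² sin²θ), so v = −rω sinθ·[1 + r cosθ/√(L² − r² sin²θ)].
With r = 0.0635 m, L = 0.1937 m, θ = 141.5°: √(L² − r² sin²θ) = 0.18962 m.
v = −0.0635·29.22·0.62251·[1 + 0.0635·-0.78261/0.18962] = -0.85235 m/s.
|v| = 0.85235 m/s.

0.852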